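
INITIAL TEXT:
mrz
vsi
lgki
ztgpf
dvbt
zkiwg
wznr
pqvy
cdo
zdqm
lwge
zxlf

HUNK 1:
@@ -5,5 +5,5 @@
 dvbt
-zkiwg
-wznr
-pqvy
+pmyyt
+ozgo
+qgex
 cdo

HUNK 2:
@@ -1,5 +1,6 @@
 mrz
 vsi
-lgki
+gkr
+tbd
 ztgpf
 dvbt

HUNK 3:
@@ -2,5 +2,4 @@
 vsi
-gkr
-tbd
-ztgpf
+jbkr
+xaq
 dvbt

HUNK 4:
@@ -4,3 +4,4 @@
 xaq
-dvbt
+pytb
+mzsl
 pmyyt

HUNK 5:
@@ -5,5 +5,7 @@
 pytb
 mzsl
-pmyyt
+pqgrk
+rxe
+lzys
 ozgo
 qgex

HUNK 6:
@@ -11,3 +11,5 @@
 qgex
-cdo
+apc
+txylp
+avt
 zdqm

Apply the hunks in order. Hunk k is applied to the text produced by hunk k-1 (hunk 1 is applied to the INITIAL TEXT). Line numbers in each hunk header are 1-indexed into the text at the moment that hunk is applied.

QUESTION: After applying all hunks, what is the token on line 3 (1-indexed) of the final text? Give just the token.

Answer: jbkr

Derivation:
Hunk 1: at line 5 remove [zkiwg,wznr,pqvy] add [pmyyt,ozgo,qgex] -> 12 lines: mrz vsi lgki ztgpf dvbt pmyyt ozgo qgex cdo zdqm lwge zxlf
Hunk 2: at line 1 remove [lgki] add [gkr,tbd] -> 13 lines: mrz vsi gkr tbd ztgpf dvbt pmyyt ozgo qgex cdo zdqm lwge zxlf
Hunk 3: at line 2 remove [gkr,tbd,ztgpf] add [jbkr,xaq] -> 12 lines: mrz vsi jbkr xaq dvbt pmyyt ozgo qgex cdo zdqm lwge zxlf
Hunk 4: at line 4 remove [dvbt] add [pytb,mzsl] -> 13 lines: mrz vsi jbkr xaq pytb mzsl pmyyt ozgo qgex cdo zdqm lwge zxlf
Hunk 5: at line 5 remove [pmyyt] add [pqgrk,rxe,lzys] -> 15 lines: mrz vsi jbkr xaq pytb mzsl pqgrk rxe lzys ozgo qgex cdo zdqm lwge zxlf
Hunk 6: at line 11 remove [cdo] add [apc,txylp,avt] -> 17 lines: mrz vsi jbkr xaq pytb mzsl pqgrk rxe lzys ozgo qgex apc txylp avt zdqm lwge zxlf
Final line 3: jbkr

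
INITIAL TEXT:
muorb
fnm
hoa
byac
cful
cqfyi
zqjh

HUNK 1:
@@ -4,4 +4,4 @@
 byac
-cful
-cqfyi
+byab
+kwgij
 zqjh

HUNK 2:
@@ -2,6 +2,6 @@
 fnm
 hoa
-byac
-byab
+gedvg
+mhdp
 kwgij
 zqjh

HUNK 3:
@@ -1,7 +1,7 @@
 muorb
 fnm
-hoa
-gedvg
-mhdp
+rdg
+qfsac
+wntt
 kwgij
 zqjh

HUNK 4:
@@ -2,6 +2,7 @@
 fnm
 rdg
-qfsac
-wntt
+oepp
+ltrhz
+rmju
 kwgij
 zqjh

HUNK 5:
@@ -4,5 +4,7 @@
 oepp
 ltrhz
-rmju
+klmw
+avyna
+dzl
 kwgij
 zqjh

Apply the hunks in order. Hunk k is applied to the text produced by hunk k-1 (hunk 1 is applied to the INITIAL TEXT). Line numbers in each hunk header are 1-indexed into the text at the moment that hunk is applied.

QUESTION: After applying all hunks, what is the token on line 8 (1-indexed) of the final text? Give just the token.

Hunk 1: at line 4 remove [cful,cqfyi] add [byab,kwgij] -> 7 lines: muorb fnm hoa byac byab kwgij zqjh
Hunk 2: at line 2 remove [byac,byab] add [gedvg,mhdp] -> 7 lines: muorb fnm hoa gedvg mhdp kwgij zqjh
Hunk 3: at line 1 remove [hoa,gedvg,mhdp] add [rdg,qfsac,wntt] -> 7 lines: muorb fnm rdg qfsac wntt kwgij zqjh
Hunk 4: at line 2 remove [qfsac,wntt] add [oepp,ltrhz,rmju] -> 8 lines: muorb fnm rdg oepp ltrhz rmju kwgij zqjh
Hunk 5: at line 4 remove [rmju] add [klmw,avyna,dzl] -> 10 lines: muorb fnm rdg oepp ltrhz klmw avyna dzl kwgij zqjh
Final line 8: dzl

Answer: dzl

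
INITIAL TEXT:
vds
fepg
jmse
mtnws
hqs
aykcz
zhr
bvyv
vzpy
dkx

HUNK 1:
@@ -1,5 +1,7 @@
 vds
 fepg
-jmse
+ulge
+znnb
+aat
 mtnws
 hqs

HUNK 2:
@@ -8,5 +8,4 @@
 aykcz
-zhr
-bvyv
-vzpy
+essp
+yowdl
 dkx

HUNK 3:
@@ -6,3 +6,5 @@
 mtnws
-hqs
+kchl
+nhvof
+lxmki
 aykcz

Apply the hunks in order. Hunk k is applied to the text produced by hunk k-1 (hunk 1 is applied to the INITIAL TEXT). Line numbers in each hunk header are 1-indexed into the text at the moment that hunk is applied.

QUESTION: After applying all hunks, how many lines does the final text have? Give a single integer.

Hunk 1: at line 1 remove [jmse] add [ulge,znnb,aat] -> 12 lines: vds fepg ulge znnb aat mtnws hqs aykcz zhr bvyv vzpy dkx
Hunk 2: at line 8 remove [zhr,bvyv,vzpy] add [essp,yowdl] -> 11 lines: vds fepg ulge znnb aat mtnws hqs aykcz essp yowdl dkx
Hunk 3: at line 6 remove [hqs] add [kchl,nhvof,lxmki] -> 13 lines: vds fepg ulge znnb aat mtnws kchl nhvof lxmki aykcz essp yowdl dkx
Final line count: 13

Answer: 13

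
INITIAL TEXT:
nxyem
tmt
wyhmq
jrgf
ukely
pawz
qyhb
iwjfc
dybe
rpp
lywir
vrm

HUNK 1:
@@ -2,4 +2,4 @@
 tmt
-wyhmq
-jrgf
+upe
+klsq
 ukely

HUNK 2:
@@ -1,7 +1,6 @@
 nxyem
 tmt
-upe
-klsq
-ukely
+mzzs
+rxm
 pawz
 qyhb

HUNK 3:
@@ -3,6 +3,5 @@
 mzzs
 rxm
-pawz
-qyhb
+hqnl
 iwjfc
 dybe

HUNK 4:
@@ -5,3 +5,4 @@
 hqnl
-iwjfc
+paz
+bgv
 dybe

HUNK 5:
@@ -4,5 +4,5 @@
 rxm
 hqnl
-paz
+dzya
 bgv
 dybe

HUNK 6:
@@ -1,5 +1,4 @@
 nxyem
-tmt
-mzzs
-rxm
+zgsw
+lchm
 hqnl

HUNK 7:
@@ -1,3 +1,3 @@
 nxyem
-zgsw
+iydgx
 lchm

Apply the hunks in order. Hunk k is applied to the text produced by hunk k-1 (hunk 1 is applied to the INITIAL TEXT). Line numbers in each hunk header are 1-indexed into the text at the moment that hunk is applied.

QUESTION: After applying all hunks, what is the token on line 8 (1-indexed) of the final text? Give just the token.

Answer: rpp

Derivation:
Hunk 1: at line 2 remove [wyhmq,jrgf] add [upe,klsq] -> 12 lines: nxyem tmt upe klsq ukely pawz qyhb iwjfc dybe rpp lywir vrm
Hunk 2: at line 1 remove [upe,klsq,ukely] add [mzzs,rxm] -> 11 lines: nxyem tmt mzzs rxm pawz qyhb iwjfc dybe rpp lywir vrm
Hunk 3: at line 3 remove [pawz,qyhb] add [hqnl] -> 10 lines: nxyem tmt mzzs rxm hqnl iwjfc dybe rpp lywir vrm
Hunk 4: at line 5 remove [iwjfc] add [paz,bgv] -> 11 lines: nxyem tmt mzzs rxm hqnl paz bgv dybe rpp lywir vrm
Hunk 5: at line 4 remove [paz] add [dzya] -> 11 lines: nxyem tmt mzzs rxm hqnl dzya bgv dybe rpp lywir vrm
Hunk 6: at line 1 remove [tmt,mzzs,rxm] add [zgsw,lchm] -> 10 lines: nxyem zgsw lchm hqnl dzya bgv dybe rpp lywir vrm
Hunk 7: at line 1 remove [zgsw] add [iydgx] -> 10 lines: nxyem iydgx lchm hqnl dzya bgv dybe rpp lywir vrm
Final line 8: rpp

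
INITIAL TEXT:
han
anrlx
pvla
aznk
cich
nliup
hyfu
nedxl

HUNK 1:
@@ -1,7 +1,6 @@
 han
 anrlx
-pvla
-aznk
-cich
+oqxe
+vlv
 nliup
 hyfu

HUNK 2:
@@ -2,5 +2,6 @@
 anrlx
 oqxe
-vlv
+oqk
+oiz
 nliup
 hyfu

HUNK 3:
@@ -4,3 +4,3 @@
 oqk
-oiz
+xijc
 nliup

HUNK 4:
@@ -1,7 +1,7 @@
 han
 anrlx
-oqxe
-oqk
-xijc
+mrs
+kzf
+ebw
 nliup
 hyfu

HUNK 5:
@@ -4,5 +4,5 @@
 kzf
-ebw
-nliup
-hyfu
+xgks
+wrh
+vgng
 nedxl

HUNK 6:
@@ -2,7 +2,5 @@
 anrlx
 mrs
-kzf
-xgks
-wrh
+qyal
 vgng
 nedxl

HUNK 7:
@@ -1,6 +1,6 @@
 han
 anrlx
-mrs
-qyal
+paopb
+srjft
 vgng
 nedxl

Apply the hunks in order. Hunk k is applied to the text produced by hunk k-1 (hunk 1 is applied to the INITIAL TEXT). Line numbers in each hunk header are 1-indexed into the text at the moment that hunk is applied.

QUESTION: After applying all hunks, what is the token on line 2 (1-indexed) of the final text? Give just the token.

Answer: anrlx

Derivation:
Hunk 1: at line 1 remove [pvla,aznk,cich] add [oqxe,vlv] -> 7 lines: han anrlx oqxe vlv nliup hyfu nedxl
Hunk 2: at line 2 remove [vlv] add [oqk,oiz] -> 8 lines: han anrlx oqxe oqk oiz nliup hyfu nedxl
Hunk 3: at line 4 remove [oiz] add [xijc] -> 8 lines: han anrlx oqxe oqk xijc nliup hyfu nedxl
Hunk 4: at line 1 remove [oqxe,oqk,xijc] add [mrs,kzf,ebw] -> 8 lines: han anrlx mrs kzf ebw nliup hyfu nedxl
Hunk 5: at line 4 remove [ebw,nliup,hyfu] add [xgks,wrh,vgng] -> 8 lines: han anrlx mrs kzf xgks wrh vgng nedxl
Hunk 6: at line 2 remove [kzf,xgks,wrh] add [qyal] -> 6 lines: han anrlx mrs qyal vgng nedxl
Hunk 7: at line 1 remove [mrs,qyal] add [paopb,srjft] -> 6 lines: han anrlx paopb srjft vgng nedxl
Final line 2: anrlx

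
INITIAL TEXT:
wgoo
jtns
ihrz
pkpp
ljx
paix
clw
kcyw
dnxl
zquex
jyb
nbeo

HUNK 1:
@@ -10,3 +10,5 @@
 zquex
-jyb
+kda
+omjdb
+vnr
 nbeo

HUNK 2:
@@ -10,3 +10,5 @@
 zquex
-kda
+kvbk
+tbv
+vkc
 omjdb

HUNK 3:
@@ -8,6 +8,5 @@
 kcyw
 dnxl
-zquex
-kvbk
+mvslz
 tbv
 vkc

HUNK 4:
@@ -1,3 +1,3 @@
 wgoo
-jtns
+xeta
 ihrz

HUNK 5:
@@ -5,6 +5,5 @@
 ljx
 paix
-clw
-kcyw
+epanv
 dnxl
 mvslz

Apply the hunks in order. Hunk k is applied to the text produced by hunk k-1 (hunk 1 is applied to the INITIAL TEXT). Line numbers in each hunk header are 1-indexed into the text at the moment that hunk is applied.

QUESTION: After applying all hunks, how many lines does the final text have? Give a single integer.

Answer: 14

Derivation:
Hunk 1: at line 10 remove [jyb] add [kda,omjdb,vnr] -> 14 lines: wgoo jtns ihrz pkpp ljx paix clw kcyw dnxl zquex kda omjdb vnr nbeo
Hunk 2: at line 10 remove [kda] add [kvbk,tbv,vkc] -> 16 lines: wgoo jtns ihrz pkpp ljx paix clw kcyw dnxl zquex kvbk tbv vkc omjdb vnr nbeo
Hunk 3: at line 8 remove [zquex,kvbk] add [mvslz] -> 15 lines: wgoo jtns ihrz pkpp ljx paix clw kcyw dnxl mvslz tbv vkc omjdb vnr nbeo
Hunk 4: at line 1 remove [jtns] add [xeta] -> 15 lines: wgoo xeta ihrz pkpp ljx paix clw kcyw dnxl mvslz tbv vkc omjdb vnr nbeo
Hunk 5: at line 5 remove [clw,kcyw] add [epanv] -> 14 lines: wgoo xeta ihrz pkpp ljx paix epanv dnxl mvslz tbv vkc omjdb vnr nbeo
Final line count: 14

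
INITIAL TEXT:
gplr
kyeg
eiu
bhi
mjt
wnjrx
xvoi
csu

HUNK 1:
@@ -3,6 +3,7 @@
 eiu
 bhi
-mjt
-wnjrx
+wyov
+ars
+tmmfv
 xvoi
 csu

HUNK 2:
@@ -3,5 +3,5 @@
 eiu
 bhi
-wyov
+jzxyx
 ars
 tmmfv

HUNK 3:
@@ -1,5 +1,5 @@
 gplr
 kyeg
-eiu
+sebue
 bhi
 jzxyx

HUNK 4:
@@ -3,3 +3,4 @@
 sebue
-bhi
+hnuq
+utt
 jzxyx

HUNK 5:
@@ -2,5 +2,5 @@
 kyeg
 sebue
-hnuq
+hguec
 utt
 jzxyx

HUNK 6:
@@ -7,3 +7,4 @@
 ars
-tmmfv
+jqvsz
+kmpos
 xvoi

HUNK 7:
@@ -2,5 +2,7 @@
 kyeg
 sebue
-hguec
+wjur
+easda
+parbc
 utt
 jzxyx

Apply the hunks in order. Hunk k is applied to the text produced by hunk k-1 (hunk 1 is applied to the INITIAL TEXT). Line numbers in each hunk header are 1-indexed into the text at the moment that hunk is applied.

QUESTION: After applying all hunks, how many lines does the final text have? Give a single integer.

Hunk 1: at line 3 remove [mjt,wnjrx] add [wyov,ars,tmmfv] -> 9 lines: gplr kyeg eiu bhi wyov ars tmmfv xvoi csu
Hunk 2: at line 3 remove [wyov] add [jzxyx] -> 9 lines: gplr kyeg eiu bhi jzxyx ars tmmfv xvoi csu
Hunk 3: at line 1 remove [eiu] add [sebue] -> 9 lines: gplr kyeg sebue bhi jzxyx ars tmmfv xvoi csu
Hunk 4: at line 3 remove [bhi] add [hnuq,utt] -> 10 lines: gplr kyeg sebue hnuq utt jzxyx ars tmmfv xvoi csu
Hunk 5: at line 2 remove [hnuq] add [hguec] -> 10 lines: gplr kyeg sebue hguec utt jzxyx ars tmmfv xvoi csu
Hunk 6: at line 7 remove [tmmfv] add [jqvsz,kmpos] -> 11 lines: gplr kyeg sebue hguec utt jzxyx ars jqvsz kmpos xvoi csu
Hunk 7: at line 2 remove [hguec] add [wjur,easda,parbc] -> 13 lines: gplr kyeg sebue wjur easda parbc utt jzxyx ars jqvsz kmpos xvoi csu
Final line count: 13

Answer: 13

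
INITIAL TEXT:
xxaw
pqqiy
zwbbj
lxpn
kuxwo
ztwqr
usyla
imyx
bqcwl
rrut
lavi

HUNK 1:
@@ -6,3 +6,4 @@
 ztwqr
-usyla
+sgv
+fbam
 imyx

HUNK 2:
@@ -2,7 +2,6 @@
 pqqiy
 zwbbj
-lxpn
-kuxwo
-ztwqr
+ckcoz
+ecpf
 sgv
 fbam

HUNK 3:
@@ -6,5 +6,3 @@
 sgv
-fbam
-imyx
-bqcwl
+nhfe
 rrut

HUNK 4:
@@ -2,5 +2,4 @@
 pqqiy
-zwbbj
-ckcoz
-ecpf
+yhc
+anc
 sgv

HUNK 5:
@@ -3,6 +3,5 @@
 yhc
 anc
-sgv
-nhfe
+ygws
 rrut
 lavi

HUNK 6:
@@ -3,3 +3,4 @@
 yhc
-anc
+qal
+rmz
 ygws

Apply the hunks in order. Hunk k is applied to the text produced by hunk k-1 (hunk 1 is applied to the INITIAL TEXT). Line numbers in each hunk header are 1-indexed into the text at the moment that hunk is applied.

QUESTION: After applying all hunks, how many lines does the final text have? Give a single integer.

Answer: 8

Derivation:
Hunk 1: at line 6 remove [usyla] add [sgv,fbam] -> 12 lines: xxaw pqqiy zwbbj lxpn kuxwo ztwqr sgv fbam imyx bqcwl rrut lavi
Hunk 2: at line 2 remove [lxpn,kuxwo,ztwqr] add [ckcoz,ecpf] -> 11 lines: xxaw pqqiy zwbbj ckcoz ecpf sgv fbam imyx bqcwl rrut lavi
Hunk 3: at line 6 remove [fbam,imyx,bqcwl] add [nhfe] -> 9 lines: xxaw pqqiy zwbbj ckcoz ecpf sgv nhfe rrut lavi
Hunk 4: at line 2 remove [zwbbj,ckcoz,ecpf] add [yhc,anc] -> 8 lines: xxaw pqqiy yhc anc sgv nhfe rrut lavi
Hunk 5: at line 3 remove [sgv,nhfe] add [ygws] -> 7 lines: xxaw pqqiy yhc anc ygws rrut lavi
Hunk 6: at line 3 remove [anc] add [qal,rmz] -> 8 lines: xxaw pqqiy yhc qal rmz ygws rrut lavi
Final line count: 8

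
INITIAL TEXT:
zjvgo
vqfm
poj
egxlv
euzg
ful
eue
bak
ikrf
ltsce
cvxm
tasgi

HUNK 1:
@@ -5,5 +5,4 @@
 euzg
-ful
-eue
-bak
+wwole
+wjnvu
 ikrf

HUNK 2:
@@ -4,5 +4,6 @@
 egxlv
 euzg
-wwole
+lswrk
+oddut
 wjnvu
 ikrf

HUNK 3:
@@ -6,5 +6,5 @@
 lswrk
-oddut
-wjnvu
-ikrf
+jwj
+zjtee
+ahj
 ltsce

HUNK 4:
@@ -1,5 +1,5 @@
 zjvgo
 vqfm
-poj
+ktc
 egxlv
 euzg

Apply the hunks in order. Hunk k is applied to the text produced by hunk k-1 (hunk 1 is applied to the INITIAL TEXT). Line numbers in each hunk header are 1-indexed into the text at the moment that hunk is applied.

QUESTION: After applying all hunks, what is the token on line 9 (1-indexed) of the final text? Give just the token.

Answer: ahj

Derivation:
Hunk 1: at line 5 remove [ful,eue,bak] add [wwole,wjnvu] -> 11 lines: zjvgo vqfm poj egxlv euzg wwole wjnvu ikrf ltsce cvxm tasgi
Hunk 2: at line 4 remove [wwole] add [lswrk,oddut] -> 12 lines: zjvgo vqfm poj egxlv euzg lswrk oddut wjnvu ikrf ltsce cvxm tasgi
Hunk 3: at line 6 remove [oddut,wjnvu,ikrf] add [jwj,zjtee,ahj] -> 12 lines: zjvgo vqfm poj egxlv euzg lswrk jwj zjtee ahj ltsce cvxm tasgi
Hunk 4: at line 1 remove [poj] add [ktc] -> 12 lines: zjvgo vqfm ktc egxlv euzg lswrk jwj zjtee ahj ltsce cvxm tasgi
Final line 9: ahj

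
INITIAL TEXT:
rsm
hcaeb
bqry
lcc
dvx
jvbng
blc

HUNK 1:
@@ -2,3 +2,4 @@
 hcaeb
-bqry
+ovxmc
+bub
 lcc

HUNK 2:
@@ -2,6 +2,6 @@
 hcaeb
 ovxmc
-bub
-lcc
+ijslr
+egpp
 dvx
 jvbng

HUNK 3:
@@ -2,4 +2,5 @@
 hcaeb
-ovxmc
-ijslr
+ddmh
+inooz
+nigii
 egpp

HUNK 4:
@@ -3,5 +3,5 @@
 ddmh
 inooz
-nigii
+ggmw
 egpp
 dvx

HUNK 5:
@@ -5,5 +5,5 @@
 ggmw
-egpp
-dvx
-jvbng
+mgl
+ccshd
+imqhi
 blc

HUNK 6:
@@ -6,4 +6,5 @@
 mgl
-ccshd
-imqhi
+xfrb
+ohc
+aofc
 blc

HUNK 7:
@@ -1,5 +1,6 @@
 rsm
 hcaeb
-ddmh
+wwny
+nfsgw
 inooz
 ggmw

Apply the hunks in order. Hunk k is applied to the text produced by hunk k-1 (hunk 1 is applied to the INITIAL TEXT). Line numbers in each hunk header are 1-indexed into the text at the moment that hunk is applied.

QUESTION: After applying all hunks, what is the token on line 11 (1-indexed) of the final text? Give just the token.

Answer: blc

Derivation:
Hunk 1: at line 2 remove [bqry] add [ovxmc,bub] -> 8 lines: rsm hcaeb ovxmc bub lcc dvx jvbng blc
Hunk 2: at line 2 remove [bub,lcc] add [ijslr,egpp] -> 8 lines: rsm hcaeb ovxmc ijslr egpp dvx jvbng blc
Hunk 3: at line 2 remove [ovxmc,ijslr] add [ddmh,inooz,nigii] -> 9 lines: rsm hcaeb ddmh inooz nigii egpp dvx jvbng blc
Hunk 4: at line 3 remove [nigii] add [ggmw] -> 9 lines: rsm hcaeb ddmh inooz ggmw egpp dvx jvbng blc
Hunk 5: at line 5 remove [egpp,dvx,jvbng] add [mgl,ccshd,imqhi] -> 9 lines: rsm hcaeb ddmh inooz ggmw mgl ccshd imqhi blc
Hunk 6: at line 6 remove [ccshd,imqhi] add [xfrb,ohc,aofc] -> 10 lines: rsm hcaeb ddmh inooz ggmw mgl xfrb ohc aofc blc
Hunk 7: at line 1 remove [ddmh] add [wwny,nfsgw] -> 11 lines: rsm hcaeb wwny nfsgw inooz ggmw mgl xfrb ohc aofc blc
Final line 11: blc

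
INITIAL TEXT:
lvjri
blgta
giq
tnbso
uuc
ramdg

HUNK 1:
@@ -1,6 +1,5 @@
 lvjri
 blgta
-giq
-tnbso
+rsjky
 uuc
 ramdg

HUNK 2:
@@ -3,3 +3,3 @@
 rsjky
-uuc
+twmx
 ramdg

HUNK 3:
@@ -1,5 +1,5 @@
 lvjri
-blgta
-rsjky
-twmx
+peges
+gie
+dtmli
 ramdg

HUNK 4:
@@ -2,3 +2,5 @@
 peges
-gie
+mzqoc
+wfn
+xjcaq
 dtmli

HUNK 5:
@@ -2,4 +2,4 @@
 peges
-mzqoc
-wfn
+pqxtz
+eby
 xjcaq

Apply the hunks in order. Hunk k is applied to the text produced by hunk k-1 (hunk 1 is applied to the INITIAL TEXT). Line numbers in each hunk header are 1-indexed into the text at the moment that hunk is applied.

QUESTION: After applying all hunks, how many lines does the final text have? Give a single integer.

Hunk 1: at line 1 remove [giq,tnbso] add [rsjky] -> 5 lines: lvjri blgta rsjky uuc ramdg
Hunk 2: at line 3 remove [uuc] add [twmx] -> 5 lines: lvjri blgta rsjky twmx ramdg
Hunk 3: at line 1 remove [blgta,rsjky,twmx] add [peges,gie,dtmli] -> 5 lines: lvjri peges gie dtmli ramdg
Hunk 4: at line 2 remove [gie] add [mzqoc,wfn,xjcaq] -> 7 lines: lvjri peges mzqoc wfn xjcaq dtmli ramdg
Hunk 5: at line 2 remove [mzqoc,wfn] add [pqxtz,eby] -> 7 lines: lvjri peges pqxtz eby xjcaq dtmli ramdg
Final line count: 7

Answer: 7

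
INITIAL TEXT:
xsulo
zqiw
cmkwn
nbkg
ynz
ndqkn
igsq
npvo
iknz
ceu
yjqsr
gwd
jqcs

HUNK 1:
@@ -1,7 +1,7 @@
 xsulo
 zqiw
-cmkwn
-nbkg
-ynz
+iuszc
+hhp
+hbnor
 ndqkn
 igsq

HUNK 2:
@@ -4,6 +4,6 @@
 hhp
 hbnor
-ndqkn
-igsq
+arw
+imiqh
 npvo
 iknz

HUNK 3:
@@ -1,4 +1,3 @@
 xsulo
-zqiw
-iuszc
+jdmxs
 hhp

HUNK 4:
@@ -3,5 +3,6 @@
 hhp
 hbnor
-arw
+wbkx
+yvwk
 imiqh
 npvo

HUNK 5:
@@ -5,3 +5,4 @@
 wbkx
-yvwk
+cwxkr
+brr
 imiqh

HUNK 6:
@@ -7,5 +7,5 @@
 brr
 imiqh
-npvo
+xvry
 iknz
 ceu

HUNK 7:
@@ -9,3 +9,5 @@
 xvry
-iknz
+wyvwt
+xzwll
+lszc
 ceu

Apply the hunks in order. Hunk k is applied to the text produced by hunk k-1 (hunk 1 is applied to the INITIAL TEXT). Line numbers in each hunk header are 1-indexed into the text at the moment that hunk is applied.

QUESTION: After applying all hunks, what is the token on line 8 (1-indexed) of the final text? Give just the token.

Answer: imiqh

Derivation:
Hunk 1: at line 1 remove [cmkwn,nbkg,ynz] add [iuszc,hhp,hbnor] -> 13 lines: xsulo zqiw iuszc hhp hbnor ndqkn igsq npvo iknz ceu yjqsr gwd jqcs
Hunk 2: at line 4 remove [ndqkn,igsq] add [arw,imiqh] -> 13 lines: xsulo zqiw iuszc hhp hbnor arw imiqh npvo iknz ceu yjqsr gwd jqcs
Hunk 3: at line 1 remove [zqiw,iuszc] add [jdmxs] -> 12 lines: xsulo jdmxs hhp hbnor arw imiqh npvo iknz ceu yjqsr gwd jqcs
Hunk 4: at line 3 remove [arw] add [wbkx,yvwk] -> 13 lines: xsulo jdmxs hhp hbnor wbkx yvwk imiqh npvo iknz ceu yjqsr gwd jqcs
Hunk 5: at line 5 remove [yvwk] add [cwxkr,brr] -> 14 lines: xsulo jdmxs hhp hbnor wbkx cwxkr brr imiqh npvo iknz ceu yjqsr gwd jqcs
Hunk 6: at line 7 remove [npvo] add [xvry] -> 14 lines: xsulo jdmxs hhp hbnor wbkx cwxkr brr imiqh xvry iknz ceu yjqsr gwd jqcs
Hunk 7: at line 9 remove [iknz] add [wyvwt,xzwll,lszc] -> 16 lines: xsulo jdmxs hhp hbnor wbkx cwxkr brr imiqh xvry wyvwt xzwll lszc ceu yjqsr gwd jqcs
Final line 8: imiqh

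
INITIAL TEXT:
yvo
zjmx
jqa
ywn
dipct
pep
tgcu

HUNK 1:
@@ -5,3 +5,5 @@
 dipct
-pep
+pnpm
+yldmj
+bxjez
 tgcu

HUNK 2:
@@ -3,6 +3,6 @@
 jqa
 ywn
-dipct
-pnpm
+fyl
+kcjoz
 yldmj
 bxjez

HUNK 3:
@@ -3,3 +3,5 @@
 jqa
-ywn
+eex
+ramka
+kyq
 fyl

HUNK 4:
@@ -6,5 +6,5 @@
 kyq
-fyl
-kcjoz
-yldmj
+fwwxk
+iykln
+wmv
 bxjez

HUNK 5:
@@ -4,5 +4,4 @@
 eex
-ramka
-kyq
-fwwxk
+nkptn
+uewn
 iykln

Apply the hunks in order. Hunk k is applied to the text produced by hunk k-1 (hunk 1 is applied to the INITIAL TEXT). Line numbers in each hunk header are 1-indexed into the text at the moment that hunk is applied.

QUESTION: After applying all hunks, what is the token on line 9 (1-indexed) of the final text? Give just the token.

Answer: bxjez

Derivation:
Hunk 1: at line 5 remove [pep] add [pnpm,yldmj,bxjez] -> 9 lines: yvo zjmx jqa ywn dipct pnpm yldmj bxjez tgcu
Hunk 2: at line 3 remove [dipct,pnpm] add [fyl,kcjoz] -> 9 lines: yvo zjmx jqa ywn fyl kcjoz yldmj bxjez tgcu
Hunk 3: at line 3 remove [ywn] add [eex,ramka,kyq] -> 11 lines: yvo zjmx jqa eex ramka kyq fyl kcjoz yldmj bxjez tgcu
Hunk 4: at line 6 remove [fyl,kcjoz,yldmj] add [fwwxk,iykln,wmv] -> 11 lines: yvo zjmx jqa eex ramka kyq fwwxk iykln wmv bxjez tgcu
Hunk 5: at line 4 remove [ramka,kyq,fwwxk] add [nkptn,uewn] -> 10 lines: yvo zjmx jqa eex nkptn uewn iykln wmv bxjez tgcu
Final line 9: bxjez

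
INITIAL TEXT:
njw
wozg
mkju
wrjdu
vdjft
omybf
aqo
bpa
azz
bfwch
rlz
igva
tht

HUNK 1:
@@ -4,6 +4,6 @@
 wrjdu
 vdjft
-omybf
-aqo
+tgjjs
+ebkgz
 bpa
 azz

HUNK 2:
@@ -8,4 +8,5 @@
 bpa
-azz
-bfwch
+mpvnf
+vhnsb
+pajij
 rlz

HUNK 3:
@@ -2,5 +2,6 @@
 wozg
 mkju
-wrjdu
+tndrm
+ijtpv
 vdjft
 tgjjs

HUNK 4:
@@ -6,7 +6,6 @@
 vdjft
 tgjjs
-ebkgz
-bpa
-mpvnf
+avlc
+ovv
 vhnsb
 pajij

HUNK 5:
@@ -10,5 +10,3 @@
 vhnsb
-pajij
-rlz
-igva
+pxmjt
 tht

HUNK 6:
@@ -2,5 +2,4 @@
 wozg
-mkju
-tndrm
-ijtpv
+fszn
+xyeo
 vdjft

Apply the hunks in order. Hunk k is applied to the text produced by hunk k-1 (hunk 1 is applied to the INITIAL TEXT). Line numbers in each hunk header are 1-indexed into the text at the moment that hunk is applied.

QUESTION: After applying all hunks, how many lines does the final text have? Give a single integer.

Hunk 1: at line 4 remove [omybf,aqo] add [tgjjs,ebkgz] -> 13 lines: njw wozg mkju wrjdu vdjft tgjjs ebkgz bpa azz bfwch rlz igva tht
Hunk 2: at line 8 remove [azz,bfwch] add [mpvnf,vhnsb,pajij] -> 14 lines: njw wozg mkju wrjdu vdjft tgjjs ebkgz bpa mpvnf vhnsb pajij rlz igva tht
Hunk 3: at line 2 remove [wrjdu] add [tndrm,ijtpv] -> 15 lines: njw wozg mkju tndrm ijtpv vdjft tgjjs ebkgz bpa mpvnf vhnsb pajij rlz igva tht
Hunk 4: at line 6 remove [ebkgz,bpa,mpvnf] add [avlc,ovv] -> 14 lines: njw wozg mkju tndrm ijtpv vdjft tgjjs avlc ovv vhnsb pajij rlz igva tht
Hunk 5: at line 10 remove [pajij,rlz,igva] add [pxmjt] -> 12 lines: njw wozg mkju tndrm ijtpv vdjft tgjjs avlc ovv vhnsb pxmjt tht
Hunk 6: at line 2 remove [mkju,tndrm,ijtpv] add [fszn,xyeo] -> 11 lines: njw wozg fszn xyeo vdjft tgjjs avlc ovv vhnsb pxmjt tht
Final line count: 11

Answer: 11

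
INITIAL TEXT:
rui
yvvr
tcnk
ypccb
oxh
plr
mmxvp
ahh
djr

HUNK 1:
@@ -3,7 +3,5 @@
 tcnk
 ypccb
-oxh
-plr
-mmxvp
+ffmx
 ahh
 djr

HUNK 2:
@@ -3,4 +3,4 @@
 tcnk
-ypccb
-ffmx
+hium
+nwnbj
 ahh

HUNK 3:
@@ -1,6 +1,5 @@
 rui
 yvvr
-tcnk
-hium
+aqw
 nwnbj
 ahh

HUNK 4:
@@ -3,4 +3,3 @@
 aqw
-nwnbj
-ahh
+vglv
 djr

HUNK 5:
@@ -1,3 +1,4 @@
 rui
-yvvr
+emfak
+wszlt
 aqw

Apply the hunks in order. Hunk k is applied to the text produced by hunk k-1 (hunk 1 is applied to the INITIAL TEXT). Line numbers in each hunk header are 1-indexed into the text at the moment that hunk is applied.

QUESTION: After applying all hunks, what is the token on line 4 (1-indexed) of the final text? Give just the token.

Hunk 1: at line 3 remove [oxh,plr,mmxvp] add [ffmx] -> 7 lines: rui yvvr tcnk ypccb ffmx ahh djr
Hunk 2: at line 3 remove [ypccb,ffmx] add [hium,nwnbj] -> 7 lines: rui yvvr tcnk hium nwnbj ahh djr
Hunk 3: at line 1 remove [tcnk,hium] add [aqw] -> 6 lines: rui yvvr aqw nwnbj ahh djr
Hunk 4: at line 3 remove [nwnbj,ahh] add [vglv] -> 5 lines: rui yvvr aqw vglv djr
Hunk 5: at line 1 remove [yvvr] add [emfak,wszlt] -> 6 lines: rui emfak wszlt aqw vglv djr
Final line 4: aqw

Answer: aqw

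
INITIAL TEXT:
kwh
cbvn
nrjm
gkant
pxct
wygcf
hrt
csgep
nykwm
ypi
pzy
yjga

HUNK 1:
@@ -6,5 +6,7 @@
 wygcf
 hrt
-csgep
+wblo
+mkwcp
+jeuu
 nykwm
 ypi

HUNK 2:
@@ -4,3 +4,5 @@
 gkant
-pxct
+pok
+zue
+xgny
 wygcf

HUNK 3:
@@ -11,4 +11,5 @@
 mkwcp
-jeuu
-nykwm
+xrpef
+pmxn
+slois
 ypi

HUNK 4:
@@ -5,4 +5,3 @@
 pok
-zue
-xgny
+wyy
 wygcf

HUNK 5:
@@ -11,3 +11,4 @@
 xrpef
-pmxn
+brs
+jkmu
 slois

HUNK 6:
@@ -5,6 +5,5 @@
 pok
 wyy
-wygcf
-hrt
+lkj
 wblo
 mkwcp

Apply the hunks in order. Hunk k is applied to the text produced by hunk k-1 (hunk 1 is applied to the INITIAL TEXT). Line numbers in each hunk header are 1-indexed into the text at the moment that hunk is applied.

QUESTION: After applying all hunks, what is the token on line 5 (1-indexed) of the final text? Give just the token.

Answer: pok

Derivation:
Hunk 1: at line 6 remove [csgep] add [wblo,mkwcp,jeuu] -> 14 lines: kwh cbvn nrjm gkant pxct wygcf hrt wblo mkwcp jeuu nykwm ypi pzy yjga
Hunk 2: at line 4 remove [pxct] add [pok,zue,xgny] -> 16 lines: kwh cbvn nrjm gkant pok zue xgny wygcf hrt wblo mkwcp jeuu nykwm ypi pzy yjga
Hunk 3: at line 11 remove [jeuu,nykwm] add [xrpef,pmxn,slois] -> 17 lines: kwh cbvn nrjm gkant pok zue xgny wygcf hrt wblo mkwcp xrpef pmxn slois ypi pzy yjga
Hunk 4: at line 5 remove [zue,xgny] add [wyy] -> 16 lines: kwh cbvn nrjm gkant pok wyy wygcf hrt wblo mkwcp xrpef pmxn slois ypi pzy yjga
Hunk 5: at line 11 remove [pmxn] add [brs,jkmu] -> 17 lines: kwh cbvn nrjm gkant pok wyy wygcf hrt wblo mkwcp xrpef brs jkmu slois ypi pzy yjga
Hunk 6: at line 5 remove [wygcf,hrt] add [lkj] -> 16 lines: kwh cbvn nrjm gkant pok wyy lkj wblo mkwcp xrpef brs jkmu slois ypi pzy yjga
Final line 5: pok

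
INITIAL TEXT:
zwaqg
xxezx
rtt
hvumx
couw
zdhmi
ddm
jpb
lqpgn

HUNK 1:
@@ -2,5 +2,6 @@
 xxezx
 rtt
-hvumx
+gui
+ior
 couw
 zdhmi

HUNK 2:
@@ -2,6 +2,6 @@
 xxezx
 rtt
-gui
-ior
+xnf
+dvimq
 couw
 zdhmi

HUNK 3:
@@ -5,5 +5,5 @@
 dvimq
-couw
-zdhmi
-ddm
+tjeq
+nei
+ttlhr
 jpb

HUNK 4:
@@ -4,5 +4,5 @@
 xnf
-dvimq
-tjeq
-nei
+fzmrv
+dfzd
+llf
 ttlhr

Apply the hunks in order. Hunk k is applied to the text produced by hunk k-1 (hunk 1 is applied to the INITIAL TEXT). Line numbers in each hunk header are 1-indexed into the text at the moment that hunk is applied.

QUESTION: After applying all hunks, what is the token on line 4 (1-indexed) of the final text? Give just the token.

Answer: xnf

Derivation:
Hunk 1: at line 2 remove [hvumx] add [gui,ior] -> 10 lines: zwaqg xxezx rtt gui ior couw zdhmi ddm jpb lqpgn
Hunk 2: at line 2 remove [gui,ior] add [xnf,dvimq] -> 10 lines: zwaqg xxezx rtt xnf dvimq couw zdhmi ddm jpb lqpgn
Hunk 3: at line 5 remove [couw,zdhmi,ddm] add [tjeq,nei,ttlhr] -> 10 lines: zwaqg xxezx rtt xnf dvimq tjeq nei ttlhr jpb lqpgn
Hunk 4: at line 4 remove [dvimq,tjeq,nei] add [fzmrv,dfzd,llf] -> 10 lines: zwaqg xxezx rtt xnf fzmrv dfzd llf ttlhr jpb lqpgn
Final line 4: xnf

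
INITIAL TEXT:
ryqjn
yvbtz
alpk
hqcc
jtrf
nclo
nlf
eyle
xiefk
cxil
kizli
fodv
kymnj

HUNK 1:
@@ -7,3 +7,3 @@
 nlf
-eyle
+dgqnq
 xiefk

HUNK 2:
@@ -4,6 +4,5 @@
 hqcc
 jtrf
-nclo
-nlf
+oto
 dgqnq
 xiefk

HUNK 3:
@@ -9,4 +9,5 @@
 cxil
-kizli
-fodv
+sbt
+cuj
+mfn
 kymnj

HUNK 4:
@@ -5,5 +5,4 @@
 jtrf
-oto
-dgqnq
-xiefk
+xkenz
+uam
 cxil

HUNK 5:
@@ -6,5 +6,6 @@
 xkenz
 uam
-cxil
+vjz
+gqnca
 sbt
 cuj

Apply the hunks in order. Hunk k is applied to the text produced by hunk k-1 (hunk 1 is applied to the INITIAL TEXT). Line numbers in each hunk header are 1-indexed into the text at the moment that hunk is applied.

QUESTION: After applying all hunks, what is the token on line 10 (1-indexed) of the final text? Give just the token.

Hunk 1: at line 7 remove [eyle] add [dgqnq] -> 13 lines: ryqjn yvbtz alpk hqcc jtrf nclo nlf dgqnq xiefk cxil kizli fodv kymnj
Hunk 2: at line 4 remove [nclo,nlf] add [oto] -> 12 lines: ryqjn yvbtz alpk hqcc jtrf oto dgqnq xiefk cxil kizli fodv kymnj
Hunk 3: at line 9 remove [kizli,fodv] add [sbt,cuj,mfn] -> 13 lines: ryqjn yvbtz alpk hqcc jtrf oto dgqnq xiefk cxil sbt cuj mfn kymnj
Hunk 4: at line 5 remove [oto,dgqnq,xiefk] add [xkenz,uam] -> 12 lines: ryqjn yvbtz alpk hqcc jtrf xkenz uam cxil sbt cuj mfn kymnj
Hunk 5: at line 6 remove [cxil] add [vjz,gqnca] -> 13 lines: ryqjn yvbtz alpk hqcc jtrf xkenz uam vjz gqnca sbt cuj mfn kymnj
Final line 10: sbt

Answer: sbt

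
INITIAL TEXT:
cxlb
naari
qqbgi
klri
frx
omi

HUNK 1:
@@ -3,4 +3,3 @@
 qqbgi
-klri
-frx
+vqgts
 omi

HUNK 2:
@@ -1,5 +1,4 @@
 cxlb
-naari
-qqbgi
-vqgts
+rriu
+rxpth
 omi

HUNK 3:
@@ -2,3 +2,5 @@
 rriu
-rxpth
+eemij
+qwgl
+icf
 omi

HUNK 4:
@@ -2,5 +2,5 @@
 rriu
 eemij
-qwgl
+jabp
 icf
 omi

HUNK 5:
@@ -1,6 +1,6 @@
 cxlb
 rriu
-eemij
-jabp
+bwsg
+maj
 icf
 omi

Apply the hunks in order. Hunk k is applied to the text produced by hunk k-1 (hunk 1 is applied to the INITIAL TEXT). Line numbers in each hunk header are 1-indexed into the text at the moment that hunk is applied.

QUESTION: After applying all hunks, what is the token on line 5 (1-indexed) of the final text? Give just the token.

Hunk 1: at line 3 remove [klri,frx] add [vqgts] -> 5 lines: cxlb naari qqbgi vqgts omi
Hunk 2: at line 1 remove [naari,qqbgi,vqgts] add [rriu,rxpth] -> 4 lines: cxlb rriu rxpth omi
Hunk 3: at line 2 remove [rxpth] add [eemij,qwgl,icf] -> 6 lines: cxlb rriu eemij qwgl icf omi
Hunk 4: at line 2 remove [qwgl] add [jabp] -> 6 lines: cxlb rriu eemij jabp icf omi
Hunk 5: at line 1 remove [eemij,jabp] add [bwsg,maj] -> 6 lines: cxlb rriu bwsg maj icf omi
Final line 5: icf

Answer: icf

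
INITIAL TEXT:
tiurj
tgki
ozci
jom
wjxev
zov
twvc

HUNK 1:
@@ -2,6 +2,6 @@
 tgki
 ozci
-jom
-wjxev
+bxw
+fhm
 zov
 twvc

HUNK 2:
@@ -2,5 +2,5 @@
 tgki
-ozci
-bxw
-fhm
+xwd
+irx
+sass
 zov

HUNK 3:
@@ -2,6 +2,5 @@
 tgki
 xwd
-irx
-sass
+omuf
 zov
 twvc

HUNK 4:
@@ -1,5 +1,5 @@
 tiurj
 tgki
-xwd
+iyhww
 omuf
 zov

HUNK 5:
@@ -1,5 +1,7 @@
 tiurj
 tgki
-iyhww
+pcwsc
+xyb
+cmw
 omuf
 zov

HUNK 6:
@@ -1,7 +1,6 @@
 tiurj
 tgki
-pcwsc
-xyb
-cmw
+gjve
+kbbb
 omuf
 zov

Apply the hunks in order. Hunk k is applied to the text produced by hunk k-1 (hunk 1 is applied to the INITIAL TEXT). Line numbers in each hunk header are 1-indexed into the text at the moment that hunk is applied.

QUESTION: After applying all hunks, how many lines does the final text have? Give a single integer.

Hunk 1: at line 2 remove [jom,wjxev] add [bxw,fhm] -> 7 lines: tiurj tgki ozci bxw fhm zov twvc
Hunk 2: at line 2 remove [ozci,bxw,fhm] add [xwd,irx,sass] -> 7 lines: tiurj tgki xwd irx sass zov twvc
Hunk 3: at line 2 remove [irx,sass] add [omuf] -> 6 lines: tiurj tgki xwd omuf zov twvc
Hunk 4: at line 1 remove [xwd] add [iyhww] -> 6 lines: tiurj tgki iyhww omuf zov twvc
Hunk 5: at line 1 remove [iyhww] add [pcwsc,xyb,cmw] -> 8 lines: tiurj tgki pcwsc xyb cmw omuf zov twvc
Hunk 6: at line 1 remove [pcwsc,xyb,cmw] add [gjve,kbbb] -> 7 lines: tiurj tgki gjve kbbb omuf zov twvc
Final line count: 7

Answer: 7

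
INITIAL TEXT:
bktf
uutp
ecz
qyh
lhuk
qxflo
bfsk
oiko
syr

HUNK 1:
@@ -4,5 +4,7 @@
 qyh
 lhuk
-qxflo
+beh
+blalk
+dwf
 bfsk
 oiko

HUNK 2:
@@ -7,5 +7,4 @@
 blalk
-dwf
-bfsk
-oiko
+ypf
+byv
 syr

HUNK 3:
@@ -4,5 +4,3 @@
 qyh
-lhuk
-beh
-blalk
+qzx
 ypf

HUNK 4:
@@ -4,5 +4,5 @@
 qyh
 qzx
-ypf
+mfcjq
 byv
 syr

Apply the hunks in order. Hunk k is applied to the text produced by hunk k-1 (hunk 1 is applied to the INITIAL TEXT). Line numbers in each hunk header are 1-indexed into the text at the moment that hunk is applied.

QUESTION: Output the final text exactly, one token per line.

Hunk 1: at line 4 remove [qxflo] add [beh,blalk,dwf] -> 11 lines: bktf uutp ecz qyh lhuk beh blalk dwf bfsk oiko syr
Hunk 2: at line 7 remove [dwf,bfsk,oiko] add [ypf,byv] -> 10 lines: bktf uutp ecz qyh lhuk beh blalk ypf byv syr
Hunk 3: at line 4 remove [lhuk,beh,blalk] add [qzx] -> 8 lines: bktf uutp ecz qyh qzx ypf byv syr
Hunk 4: at line 4 remove [ypf] add [mfcjq] -> 8 lines: bktf uutp ecz qyh qzx mfcjq byv syr

Answer: bktf
uutp
ecz
qyh
qzx
mfcjq
byv
syr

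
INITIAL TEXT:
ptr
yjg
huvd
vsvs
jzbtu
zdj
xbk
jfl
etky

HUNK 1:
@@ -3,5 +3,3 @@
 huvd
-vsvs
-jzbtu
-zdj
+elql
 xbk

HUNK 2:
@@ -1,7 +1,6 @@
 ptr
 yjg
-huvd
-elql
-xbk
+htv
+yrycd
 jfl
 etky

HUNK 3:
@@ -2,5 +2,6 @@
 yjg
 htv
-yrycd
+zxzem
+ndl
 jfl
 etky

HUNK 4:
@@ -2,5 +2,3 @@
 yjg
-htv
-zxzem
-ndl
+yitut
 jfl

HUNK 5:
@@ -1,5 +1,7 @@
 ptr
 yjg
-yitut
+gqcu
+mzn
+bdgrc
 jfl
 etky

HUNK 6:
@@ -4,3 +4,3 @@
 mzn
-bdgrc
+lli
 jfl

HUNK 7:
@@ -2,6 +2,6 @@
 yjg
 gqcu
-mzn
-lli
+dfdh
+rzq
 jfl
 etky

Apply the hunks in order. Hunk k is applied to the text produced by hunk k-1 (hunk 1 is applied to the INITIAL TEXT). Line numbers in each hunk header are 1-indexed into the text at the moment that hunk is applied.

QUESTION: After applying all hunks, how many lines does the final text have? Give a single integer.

Hunk 1: at line 3 remove [vsvs,jzbtu,zdj] add [elql] -> 7 lines: ptr yjg huvd elql xbk jfl etky
Hunk 2: at line 1 remove [huvd,elql,xbk] add [htv,yrycd] -> 6 lines: ptr yjg htv yrycd jfl etky
Hunk 3: at line 2 remove [yrycd] add [zxzem,ndl] -> 7 lines: ptr yjg htv zxzem ndl jfl etky
Hunk 4: at line 2 remove [htv,zxzem,ndl] add [yitut] -> 5 lines: ptr yjg yitut jfl etky
Hunk 5: at line 1 remove [yitut] add [gqcu,mzn,bdgrc] -> 7 lines: ptr yjg gqcu mzn bdgrc jfl etky
Hunk 6: at line 4 remove [bdgrc] add [lli] -> 7 lines: ptr yjg gqcu mzn lli jfl etky
Hunk 7: at line 2 remove [mzn,lli] add [dfdh,rzq] -> 7 lines: ptr yjg gqcu dfdh rzq jfl etky
Final line count: 7

Answer: 7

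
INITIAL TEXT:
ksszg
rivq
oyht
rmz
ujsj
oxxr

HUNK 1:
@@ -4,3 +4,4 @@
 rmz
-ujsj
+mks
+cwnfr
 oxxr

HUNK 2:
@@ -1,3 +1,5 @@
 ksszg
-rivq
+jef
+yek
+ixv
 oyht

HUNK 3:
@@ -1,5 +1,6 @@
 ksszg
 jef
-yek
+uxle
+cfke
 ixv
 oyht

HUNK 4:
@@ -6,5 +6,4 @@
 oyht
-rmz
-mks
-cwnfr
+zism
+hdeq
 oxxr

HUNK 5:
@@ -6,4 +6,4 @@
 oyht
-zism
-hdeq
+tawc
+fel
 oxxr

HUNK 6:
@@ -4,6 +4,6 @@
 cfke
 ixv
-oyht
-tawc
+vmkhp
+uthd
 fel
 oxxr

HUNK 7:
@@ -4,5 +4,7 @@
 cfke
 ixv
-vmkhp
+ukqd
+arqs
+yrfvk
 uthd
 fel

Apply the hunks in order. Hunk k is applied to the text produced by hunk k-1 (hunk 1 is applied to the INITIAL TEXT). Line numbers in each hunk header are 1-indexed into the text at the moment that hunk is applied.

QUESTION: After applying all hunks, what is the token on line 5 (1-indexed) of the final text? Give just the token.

Answer: ixv

Derivation:
Hunk 1: at line 4 remove [ujsj] add [mks,cwnfr] -> 7 lines: ksszg rivq oyht rmz mks cwnfr oxxr
Hunk 2: at line 1 remove [rivq] add [jef,yek,ixv] -> 9 lines: ksszg jef yek ixv oyht rmz mks cwnfr oxxr
Hunk 3: at line 1 remove [yek] add [uxle,cfke] -> 10 lines: ksszg jef uxle cfke ixv oyht rmz mks cwnfr oxxr
Hunk 4: at line 6 remove [rmz,mks,cwnfr] add [zism,hdeq] -> 9 lines: ksszg jef uxle cfke ixv oyht zism hdeq oxxr
Hunk 5: at line 6 remove [zism,hdeq] add [tawc,fel] -> 9 lines: ksszg jef uxle cfke ixv oyht tawc fel oxxr
Hunk 6: at line 4 remove [oyht,tawc] add [vmkhp,uthd] -> 9 lines: ksszg jef uxle cfke ixv vmkhp uthd fel oxxr
Hunk 7: at line 4 remove [vmkhp] add [ukqd,arqs,yrfvk] -> 11 lines: ksszg jef uxle cfke ixv ukqd arqs yrfvk uthd fel oxxr
Final line 5: ixv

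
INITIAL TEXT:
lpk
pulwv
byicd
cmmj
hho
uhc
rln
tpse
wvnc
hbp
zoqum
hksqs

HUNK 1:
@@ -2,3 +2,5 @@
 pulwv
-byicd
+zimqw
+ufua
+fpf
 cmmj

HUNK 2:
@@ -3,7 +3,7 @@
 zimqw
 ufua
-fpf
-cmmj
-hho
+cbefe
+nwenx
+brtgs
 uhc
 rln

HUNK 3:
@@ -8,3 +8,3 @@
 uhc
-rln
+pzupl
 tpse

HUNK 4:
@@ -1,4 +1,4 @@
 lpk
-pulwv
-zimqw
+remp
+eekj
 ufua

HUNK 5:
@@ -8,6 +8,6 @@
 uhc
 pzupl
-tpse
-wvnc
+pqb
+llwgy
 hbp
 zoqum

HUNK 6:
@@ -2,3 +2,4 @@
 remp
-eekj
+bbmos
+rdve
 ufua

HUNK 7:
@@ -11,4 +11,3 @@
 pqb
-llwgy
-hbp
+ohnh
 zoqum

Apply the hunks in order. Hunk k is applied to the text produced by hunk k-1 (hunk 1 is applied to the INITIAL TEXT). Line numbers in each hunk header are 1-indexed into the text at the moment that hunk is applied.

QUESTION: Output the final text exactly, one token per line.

Hunk 1: at line 2 remove [byicd] add [zimqw,ufua,fpf] -> 14 lines: lpk pulwv zimqw ufua fpf cmmj hho uhc rln tpse wvnc hbp zoqum hksqs
Hunk 2: at line 3 remove [fpf,cmmj,hho] add [cbefe,nwenx,brtgs] -> 14 lines: lpk pulwv zimqw ufua cbefe nwenx brtgs uhc rln tpse wvnc hbp zoqum hksqs
Hunk 3: at line 8 remove [rln] add [pzupl] -> 14 lines: lpk pulwv zimqw ufua cbefe nwenx brtgs uhc pzupl tpse wvnc hbp zoqum hksqs
Hunk 4: at line 1 remove [pulwv,zimqw] add [remp,eekj] -> 14 lines: lpk remp eekj ufua cbefe nwenx brtgs uhc pzupl tpse wvnc hbp zoqum hksqs
Hunk 5: at line 8 remove [tpse,wvnc] add [pqb,llwgy] -> 14 lines: lpk remp eekj ufua cbefe nwenx brtgs uhc pzupl pqb llwgy hbp zoqum hksqs
Hunk 6: at line 2 remove [eekj] add [bbmos,rdve] -> 15 lines: lpk remp bbmos rdve ufua cbefe nwenx brtgs uhc pzupl pqb llwgy hbp zoqum hksqs
Hunk 7: at line 11 remove [llwgy,hbp] add [ohnh] -> 14 lines: lpk remp bbmos rdve ufua cbefe nwenx brtgs uhc pzupl pqb ohnh zoqum hksqs

Answer: lpk
remp
bbmos
rdve
ufua
cbefe
nwenx
brtgs
uhc
pzupl
pqb
ohnh
zoqum
hksqs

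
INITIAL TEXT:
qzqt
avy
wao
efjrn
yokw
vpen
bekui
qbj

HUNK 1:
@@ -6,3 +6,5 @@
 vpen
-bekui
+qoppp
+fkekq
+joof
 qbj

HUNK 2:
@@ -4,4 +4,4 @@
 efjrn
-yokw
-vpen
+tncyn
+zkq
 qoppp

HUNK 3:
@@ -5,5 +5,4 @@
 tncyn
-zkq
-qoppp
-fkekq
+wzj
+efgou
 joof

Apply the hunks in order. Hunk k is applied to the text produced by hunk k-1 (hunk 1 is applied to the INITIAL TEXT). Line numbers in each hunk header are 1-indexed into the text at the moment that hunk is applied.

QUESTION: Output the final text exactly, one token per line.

Answer: qzqt
avy
wao
efjrn
tncyn
wzj
efgou
joof
qbj

Derivation:
Hunk 1: at line 6 remove [bekui] add [qoppp,fkekq,joof] -> 10 lines: qzqt avy wao efjrn yokw vpen qoppp fkekq joof qbj
Hunk 2: at line 4 remove [yokw,vpen] add [tncyn,zkq] -> 10 lines: qzqt avy wao efjrn tncyn zkq qoppp fkekq joof qbj
Hunk 3: at line 5 remove [zkq,qoppp,fkekq] add [wzj,efgou] -> 9 lines: qzqt avy wao efjrn tncyn wzj efgou joof qbj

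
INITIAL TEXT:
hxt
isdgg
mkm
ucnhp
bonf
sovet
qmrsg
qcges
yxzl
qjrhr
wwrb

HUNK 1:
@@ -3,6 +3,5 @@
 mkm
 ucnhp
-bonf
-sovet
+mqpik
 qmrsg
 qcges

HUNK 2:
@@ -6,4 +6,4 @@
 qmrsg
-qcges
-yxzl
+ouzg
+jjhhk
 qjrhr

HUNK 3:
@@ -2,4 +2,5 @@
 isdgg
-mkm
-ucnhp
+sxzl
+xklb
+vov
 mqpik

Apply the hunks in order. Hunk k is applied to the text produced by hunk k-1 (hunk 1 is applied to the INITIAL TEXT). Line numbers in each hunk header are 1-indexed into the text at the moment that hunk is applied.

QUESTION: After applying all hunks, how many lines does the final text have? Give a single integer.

Hunk 1: at line 3 remove [bonf,sovet] add [mqpik] -> 10 lines: hxt isdgg mkm ucnhp mqpik qmrsg qcges yxzl qjrhr wwrb
Hunk 2: at line 6 remove [qcges,yxzl] add [ouzg,jjhhk] -> 10 lines: hxt isdgg mkm ucnhp mqpik qmrsg ouzg jjhhk qjrhr wwrb
Hunk 3: at line 2 remove [mkm,ucnhp] add [sxzl,xklb,vov] -> 11 lines: hxt isdgg sxzl xklb vov mqpik qmrsg ouzg jjhhk qjrhr wwrb
Final line count: 11

Answer: 11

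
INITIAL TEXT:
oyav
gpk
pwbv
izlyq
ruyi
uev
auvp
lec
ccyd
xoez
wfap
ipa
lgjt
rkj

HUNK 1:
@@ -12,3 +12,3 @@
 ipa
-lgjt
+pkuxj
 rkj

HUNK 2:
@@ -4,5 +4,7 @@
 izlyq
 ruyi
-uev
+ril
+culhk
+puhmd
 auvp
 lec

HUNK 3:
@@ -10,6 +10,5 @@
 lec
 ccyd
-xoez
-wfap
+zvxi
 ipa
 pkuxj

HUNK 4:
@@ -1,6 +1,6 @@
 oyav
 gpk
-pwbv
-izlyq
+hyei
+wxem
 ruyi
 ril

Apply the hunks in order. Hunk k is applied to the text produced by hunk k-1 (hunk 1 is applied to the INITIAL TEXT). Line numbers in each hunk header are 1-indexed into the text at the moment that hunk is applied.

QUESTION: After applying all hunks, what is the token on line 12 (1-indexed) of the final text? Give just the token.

Answer: zvxi

Derivation:
Hunk 1: at line 12 remove [lgjt] add [pkuxj] -> 14 lines: oyav gpk pwbv izlyq ruyi uev auvp lec ccyd xoez wfap ipa pkuxj rkj
Hunk 2: at line 4 remove [uev] add [ril,culhk,puhmd] -> 16 lines: oyav gpk pwbv izlyq ruyi ril culhk puhmd auvp lec ccyd xoez wfap ipa pkuxj rkj
Hunk 3: at line 10 remove [xoez,wfap] add [zvxi] -> 15 lines: oyav gpk pwbv izlyq ruyi ril culhk puhmd auvp lec ccyd zvxi ipa pkuxj rkj
Hunk 4: at line 1 remove [pwbv,izlyq] add [hyei,wxem] -> 15 lines: oyav gpk hyei wxem ruyi ril culhk puhmd auvp lec ccyd zvxi ipa pkuxj rkj
Final line 12: zvxi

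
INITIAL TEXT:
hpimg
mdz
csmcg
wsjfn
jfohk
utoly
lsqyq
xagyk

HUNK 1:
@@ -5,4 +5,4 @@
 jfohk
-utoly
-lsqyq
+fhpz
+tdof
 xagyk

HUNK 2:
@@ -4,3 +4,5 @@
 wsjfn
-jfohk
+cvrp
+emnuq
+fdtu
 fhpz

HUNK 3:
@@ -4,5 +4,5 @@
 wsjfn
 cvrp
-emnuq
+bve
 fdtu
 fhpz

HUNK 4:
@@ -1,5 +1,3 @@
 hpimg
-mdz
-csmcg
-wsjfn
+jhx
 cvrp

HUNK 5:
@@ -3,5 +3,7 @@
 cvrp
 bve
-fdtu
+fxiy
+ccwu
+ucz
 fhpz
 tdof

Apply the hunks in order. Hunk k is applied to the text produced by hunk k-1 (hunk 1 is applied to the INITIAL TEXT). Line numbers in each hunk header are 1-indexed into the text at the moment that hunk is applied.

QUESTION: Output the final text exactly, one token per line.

Answer: hpimg
jhx
cvrp
bve
fxiy
ccwu
ucz
fhpz
tdof
xagyk

Derivation:
Hunk 1: at line 5 remove [utoly,lsqyq] add [fhpz,tdof] -> 8 lines: hpimg mdz csmcg wsjfn jfohk fhpz tdof xagyk
Hunk 2: at line 4 remove [jfohk] add [cvrp,emnuq,fdtu] -> 10 lines: hpimg mdz csmcg wsjfn cvrp emnuq fdtu fhpz tdof xagyk
Hunk 3: at line 4 remove [emnuq] add [bve] -> 10 lines: hpimg mdz csmcg wsjfn cvrp bve fdtu fhpz tdof xagyk
Hunk 4: at line 1 remove [mdz,csmcg,wsjfn] add [jhx] -> 8 lines: hpimg jhx cvrp bve fdtu fhpz tdof xagyk
Hunk 5: at line 3 remove [fdtu] add [fxiy,ccwu,ucz] -> 10 lines: hpimg jhx cvrp bve fxiy ccwu ucz fhpz tdof xagyk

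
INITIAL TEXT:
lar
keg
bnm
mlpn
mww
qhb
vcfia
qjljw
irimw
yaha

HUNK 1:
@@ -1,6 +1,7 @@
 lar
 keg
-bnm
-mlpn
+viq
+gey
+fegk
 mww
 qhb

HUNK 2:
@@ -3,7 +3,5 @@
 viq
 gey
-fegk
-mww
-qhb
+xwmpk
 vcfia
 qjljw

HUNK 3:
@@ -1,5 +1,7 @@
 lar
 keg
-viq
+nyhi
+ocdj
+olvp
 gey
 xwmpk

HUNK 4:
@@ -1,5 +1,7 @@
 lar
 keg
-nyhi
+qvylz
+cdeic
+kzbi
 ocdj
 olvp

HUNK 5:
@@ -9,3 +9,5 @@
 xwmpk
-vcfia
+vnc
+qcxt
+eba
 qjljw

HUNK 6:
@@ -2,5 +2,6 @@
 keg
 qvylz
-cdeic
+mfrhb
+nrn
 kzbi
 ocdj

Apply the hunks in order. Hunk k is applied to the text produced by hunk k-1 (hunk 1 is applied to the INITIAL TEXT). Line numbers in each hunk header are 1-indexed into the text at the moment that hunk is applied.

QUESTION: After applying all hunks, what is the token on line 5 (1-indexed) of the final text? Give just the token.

Answer: nrn

Derivation:
Hunk 1: at line 1 remove [bnm,mlpn] add [viq,gey,fegk] -> 11 lines: lar keg viq gey fegk mww qhb vcfia qjljw irimw yaha
Hunk 2: at line 3 remove [fegk,mww,qhb] add [xwmpk] -> 9 lines: lar keg viq gey xwmpk vcfia qjljw irimw yaha
Hunk 3: at line 1 remove [viq] add [nyhi,ocdj,olvp] -> 11 lines: lar keg nyhi ocdj olvp gey xwmpk vcfia qjljw irimw yaha
Hunk 4: at line 1 remove [nyhi] add [qvylz,cdeic,kzbi] -> 13 lines: lar keg qvylz cdeic kzbi ocdj olvp gey xwmpk vcfia qjljw irimw yaha
Hunk 5: at line 9 remove [vcfia] add [vnc,qcxt,eba] -> 15 lines: lar keg qvylz cdeic kzbi ocdj olvp gey xwmpk vnc qcxt eba qjljw irimw yaha
Hunk 6: at line 2 remove [cdeic] add [mfrhb,nrn] -> 16 lines: lar keg qvylz mfrhb nrn kzbi ocdj olvp gey xwmpk vnc qcxt eba qjljw irimw yaha
Final line 5: nrn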